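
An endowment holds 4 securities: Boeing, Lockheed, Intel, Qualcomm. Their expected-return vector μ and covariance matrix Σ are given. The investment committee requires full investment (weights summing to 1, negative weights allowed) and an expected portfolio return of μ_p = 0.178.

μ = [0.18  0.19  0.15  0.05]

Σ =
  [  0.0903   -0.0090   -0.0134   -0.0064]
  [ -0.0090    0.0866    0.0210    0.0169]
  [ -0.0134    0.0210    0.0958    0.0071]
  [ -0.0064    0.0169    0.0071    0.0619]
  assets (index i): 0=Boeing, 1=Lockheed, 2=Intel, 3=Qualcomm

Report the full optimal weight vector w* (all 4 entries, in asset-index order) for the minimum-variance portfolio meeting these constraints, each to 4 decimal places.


u=Σ⁻¹μ = [2.4330  2.0325  1.4354  0.3398]
v=Σ⁻¹𝟙 = [14.3107  7.8906  9.6451  14.3741]
a=μᵀu=1.056405  b=𝟙ᵀu=6.240612  c=𝟙ᵀv=46.220520  D=ac−b²=9.882339
λ₁=(c·0.178−b)/D = (46.220520·0.178−6.240612)/9.882339 = 0.201029
λ₂=(a−b·0.178)/D = (1.056405−6.240612·0.178)/9.882339 = -0.005507
w* = 0.201029·u + -0.005507·v:
  w_0 = 0.201029·2.4330 + -0.005507·14.3107 = 0.4103  (Boeing)
  w_1 = 0.201029·2.0325 + -0.005507·7.8906 = 0.3651  (Lockheed)
  w_2 = 0.201029·1.4354 + -0.005507·9.6451 = 0.2354  (Intel)
  w_3 = 0.201029·0.3398 + -0.005507·14.3741 = -0.0109  (Qualcomm)
Σw_i=1.0000  μᵀw=0.1780
σ²=wᵀΣw=λ₁·μ_p+λ₂ = 0.201029·0.178 + -0.005507 = 0.030276 ≈ 0.0303

0.4103  0.3651  0.2354  -0.0109


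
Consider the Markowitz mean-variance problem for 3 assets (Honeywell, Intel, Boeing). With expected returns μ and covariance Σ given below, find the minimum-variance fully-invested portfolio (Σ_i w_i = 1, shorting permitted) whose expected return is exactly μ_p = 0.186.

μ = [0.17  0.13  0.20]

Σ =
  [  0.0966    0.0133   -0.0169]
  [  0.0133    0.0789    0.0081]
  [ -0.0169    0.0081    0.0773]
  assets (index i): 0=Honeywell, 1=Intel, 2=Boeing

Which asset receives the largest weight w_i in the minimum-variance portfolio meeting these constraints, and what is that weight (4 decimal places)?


Boeing (0.5815)

p=Σ⁻¹μ = [2.1409  0.9837  2.9523]
q=Σ⁻¹𝟙 = [11.6203  9.2258  14.5104]
a=μᵀp=1.082293  b=𝟙ᵀp=6.076889  c=𝟙ᵀq=35.356523  D=ac−b²=1.337543
λ₁=(c·0.186−b)/D = (35.356523·0.186−6.076889)/1.337543 = 0.373389
λ₂=(a−b·0.186)/D = (1.082293−6.076889·0.186)/1.337543 = -0.035893
w* = 0.373389·p + -0.035893·q:
  w_0 = 0.373389·2.1409 + -0.035893·11.6203 = 0.3823  (Honeywell)
  w_1 = 0.373389·0.9837 + -0.035893·9.2258 = 0.0362  (Intel)
  w_2 = 0.373389·2.9523 + -0.035893·14.5104 = 0.5815  (Boeing)
Σw_i=1.0000  μᵀw=0.1860
σ²=wᵀΣw=λ₁·μ_p+λ₂ = 0.373389·0.186 + -0.035893 = 0.033558 ≈ 0.0336


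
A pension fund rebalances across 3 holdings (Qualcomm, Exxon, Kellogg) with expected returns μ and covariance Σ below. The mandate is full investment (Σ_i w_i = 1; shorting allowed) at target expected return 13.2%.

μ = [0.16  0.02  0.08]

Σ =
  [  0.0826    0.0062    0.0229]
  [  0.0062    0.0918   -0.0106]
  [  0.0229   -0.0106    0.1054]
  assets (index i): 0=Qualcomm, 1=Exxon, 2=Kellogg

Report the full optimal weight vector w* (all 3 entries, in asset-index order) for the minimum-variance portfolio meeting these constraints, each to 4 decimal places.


g=Σ⁻¹μ = [1.8221  0.1383  0.3770]
h=Σ⁻¹𝟙 = [8.8457  11.3007  8.7023]
a=μᵀg=0.324471  b=𝟙ᵀg=2.337506  c=𝟙ᵀh=28.848634  D=ac−b²=3.896609
λ₁=(c·0.132−b)/D = (28.848634·0.132−2.337506)/3.896609 = 0.377383
λ₂=(a−b·0.132)/D = (0.324471−2.337506·0.132)/3.896609 = 0.004086
w* = 0.377383·g + 0.004086·h:
  w_0 = 0.377383·1.8221 + 0.004086·8.8457 = 0.7238  (Qualcomm)
  w_1 = 0.377383·0.1383 + 0.004086·11.3007 = 0.0984  (Exxon)
  w_2 = 0.377383·0.3770 + 0.004086·8.7023 = 0.1778  (Kellogg)
Σw_i=1.0000  μᵀw=0.1320
σ²=wᵀΣw=λ₁·μ_p+λ₂ = 0.377383·0.132 + 0.004086 = 0.053900 ≈ 0.0539

0.7238  0.0984  0.1778


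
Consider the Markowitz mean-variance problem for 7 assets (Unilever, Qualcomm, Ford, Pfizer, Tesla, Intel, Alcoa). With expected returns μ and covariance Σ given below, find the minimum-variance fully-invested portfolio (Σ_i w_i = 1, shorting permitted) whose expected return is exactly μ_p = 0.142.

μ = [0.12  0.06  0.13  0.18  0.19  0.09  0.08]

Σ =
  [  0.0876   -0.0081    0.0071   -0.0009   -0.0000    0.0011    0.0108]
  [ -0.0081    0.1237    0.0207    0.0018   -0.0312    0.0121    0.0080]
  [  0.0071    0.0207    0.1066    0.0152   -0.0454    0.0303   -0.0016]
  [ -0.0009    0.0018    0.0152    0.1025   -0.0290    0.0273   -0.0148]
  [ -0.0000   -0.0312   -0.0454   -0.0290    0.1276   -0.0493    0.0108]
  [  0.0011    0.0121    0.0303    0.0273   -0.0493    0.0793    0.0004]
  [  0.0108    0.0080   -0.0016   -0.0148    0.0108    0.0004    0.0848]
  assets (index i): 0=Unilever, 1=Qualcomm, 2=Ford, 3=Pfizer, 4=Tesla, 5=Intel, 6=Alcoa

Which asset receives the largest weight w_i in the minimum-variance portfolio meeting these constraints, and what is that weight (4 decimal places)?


u=Σ⁻¹μ = [1.2411  0.9047  1.6168  2.0998  3.3775  1.7354  0.6586]
v=Σ⁻¹𝟙 = [10.3994  10.3388  9.8470  11.2211  22.2749  17.0672  8.7194]
a=μᵀu=1.641968  b=𝟙ᵀu=11.633988  c=𝟙ᵀv=89.867769  D=ac−b²=12.210351
λ₁=(c·0.142−b)/D = (89.867769·0.142−11.633988)/12.210351 = 0.092318
λ₂=(a−b·0.142)/D = (1.641968−11.633988·0.142)/12.210351 = -0.000824
w* = 0.092318·u + -0.000824·v:
  w_0 = 0.092318·1.2411 + -0.000824·10.3994 = 0.1060  (Unilever)
  w_1 = 0.092318·0.9047 + -0.000824·10.3388 = 0.0750  (Qualcomm)
  w_2 = 0.092318·1.6168 + -0.000824·9.8470 = 0.1411  (Ford)
  w_3 = 0.092318·2.0998 + -0.000824·11.2211 = 0.1846  (Pfizer)
  w_4 = 0.092318·3.3775 + -0.000824·22.2749 = 0.2935  (Tesla)
  w_5 = 0.092318·1.7354 + -0.000824·17.0672 = 0.1462  (Intel)
  w_6 = 0.092318·0.6586 + -0.000824·8.7194 = 0.0536  (Alcoa)
Σw_i=1.0000  μᵀw=0.1420
σ²=wᵀΣw=λ₁·μ_p+λ₂ = 0.092318·0.142 + -0.000824 = 0.012285 ≈ 0.0123

Tesla (0.2935)


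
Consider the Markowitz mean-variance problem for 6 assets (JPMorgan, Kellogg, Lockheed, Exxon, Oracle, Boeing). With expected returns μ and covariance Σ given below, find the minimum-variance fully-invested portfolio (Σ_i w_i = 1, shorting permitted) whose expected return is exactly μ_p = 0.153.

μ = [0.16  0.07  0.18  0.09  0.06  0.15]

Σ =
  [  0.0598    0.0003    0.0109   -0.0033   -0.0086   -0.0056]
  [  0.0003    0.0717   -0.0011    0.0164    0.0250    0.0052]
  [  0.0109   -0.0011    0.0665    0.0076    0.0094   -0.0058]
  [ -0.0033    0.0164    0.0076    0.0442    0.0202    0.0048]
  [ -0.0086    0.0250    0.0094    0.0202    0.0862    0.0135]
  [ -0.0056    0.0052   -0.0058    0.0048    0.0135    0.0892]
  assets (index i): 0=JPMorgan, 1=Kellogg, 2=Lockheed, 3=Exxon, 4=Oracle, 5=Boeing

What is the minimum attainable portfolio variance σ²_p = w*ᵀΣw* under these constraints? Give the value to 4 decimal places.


0.0187

u=Σ⁻¹μ = [2.4911  0.5700  2.3224  1.4569  -0.1121  1.8944]
v=Σ⁻¹𝟙 = [17.2291  8.1028  10.8830  15.8518  4.3429  11.0174]
a=μᵀu=1.265057  b=𝟙ᵀu=8.622642  c=𝟙ᵀv=67.427023  D=ac−b²=10.949089
λ₁=(c·0.153−b)/D = (67.427023·0.153−8.622642)/10.949089 = 0.154688
λ₂=(a−b·0.153)/D = (1.265057−8.622642·0.153)/10.949089 = -0.004951
w* = 0.154688·u + -0.004951·v:
  w_0 = 0.154688·2.4911 + -0.004951·17.2291 = 0.3000  (JPMorgan)
  w_1 = 0.154688·0.5700 + -0.004951·8.1028 = 0.0480  (Kellogg)
  w_2 = 0.154688·2.3224 + -0.004951·10.8830 = 0.3054  (Lockheed)
  w_3 = 0.154688·1.4569 + -0.004951·15.8518 = 0.1469  (Exxon)
  w_4 = 0.154688·-0.1121 + -0.004951·4.3429 = -0.0388  (Oracle)
  w_5 = 0.154688·1.8944 + -0.004951·11.0174 = 0.2385  (Boeing)
Σw_i=1.0000  μᵀw=0.1530
σ²=wᵀΣw=λ₁·μ_p+λ₂ = 0.154688·0.153 + -0.004951 = 0.018716 ≈ 0.0187


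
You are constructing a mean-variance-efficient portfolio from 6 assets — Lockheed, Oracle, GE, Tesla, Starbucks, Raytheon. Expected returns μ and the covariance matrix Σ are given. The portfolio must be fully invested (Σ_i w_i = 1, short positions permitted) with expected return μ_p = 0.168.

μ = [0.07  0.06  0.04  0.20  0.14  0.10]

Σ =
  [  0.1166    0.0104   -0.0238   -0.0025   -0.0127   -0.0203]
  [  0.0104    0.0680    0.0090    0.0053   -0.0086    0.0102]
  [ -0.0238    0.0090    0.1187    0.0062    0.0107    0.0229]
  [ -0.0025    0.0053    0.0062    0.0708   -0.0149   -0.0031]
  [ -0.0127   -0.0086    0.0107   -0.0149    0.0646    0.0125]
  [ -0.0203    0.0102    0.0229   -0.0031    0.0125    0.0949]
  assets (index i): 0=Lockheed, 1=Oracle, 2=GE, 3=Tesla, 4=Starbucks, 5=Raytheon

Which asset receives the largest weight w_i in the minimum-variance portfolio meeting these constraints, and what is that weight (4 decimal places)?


Tesla (0.5014)

g=Σ⁻¹μ = [1.0879  0.7146  -0.1481  3.5229  3.1298  0.9482]
h=Σ⁻¹𝟙 = [12.8109  12.0164  5.6042  18.0158  21.1939  8.4308]
a=μᵀg=1.350687  b=𝟙ᵀg=9.255308  c=𝟙ᵀh=78.072071  D=ac−b²=19.790179
λ₁=(c·0.168−b)/D = (78.072071·0.168−9.255308)/19.790179 = 0.195087
λ₂=(a−b·0.168)/D = (1.350687−9.255308·0.168)/19.790179 = -0.010319
w* = 0.195087·g + -0.010319·h:
  w_0 = 0.195087·1.0879 + -0.010319·12.8109 = 0.0800  (Lockheed)
  w_1 = 0.195087·0.7146 + -0.010319·12.0164 = 0.0154  (Oracle)
  w_2 = 0.195087·-0.1481 + -0.010319·5.6042 = -0.0867  (GE)
  w_3 = 0.195087·3.5229 + -0.010319·18.0158 = 0.5014  (Tesla)
  w_4 = 0.195087·3.1298 + -0.010319·21.1939 = 0.3919  (Starbucks)
  w_5 = 0.195087·0.9482 + -0.010319·8.4308 = 0.0980  (Raytheon)
Σw_i=1.0000  μᵀw=0.1680
σ²=wᵀΣw=λ₁·μ_p+λ₂ = 0.195087·0.168 + -0.010319 = 0.022456 ≈ 0.0225


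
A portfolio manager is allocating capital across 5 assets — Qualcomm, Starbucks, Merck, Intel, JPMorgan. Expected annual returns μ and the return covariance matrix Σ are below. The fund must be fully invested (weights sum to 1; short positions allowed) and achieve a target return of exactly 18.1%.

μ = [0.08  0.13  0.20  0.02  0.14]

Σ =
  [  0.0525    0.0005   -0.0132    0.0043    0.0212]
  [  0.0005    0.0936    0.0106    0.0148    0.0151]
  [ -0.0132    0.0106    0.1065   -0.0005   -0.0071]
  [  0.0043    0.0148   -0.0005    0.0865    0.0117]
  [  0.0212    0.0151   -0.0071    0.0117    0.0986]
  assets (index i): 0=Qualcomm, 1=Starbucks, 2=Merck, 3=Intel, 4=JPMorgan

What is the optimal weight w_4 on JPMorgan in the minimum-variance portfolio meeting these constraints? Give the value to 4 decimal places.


0.2907

g=Σ⁻¹μ = [1.6026  0.9971  2.0492  -0.1544  1.0885]
h=Σ⁻¹𝟙 = [19.2347  7.1377  11.4173  8.8150  4.6894]
a=μᵀg=0.816965  b=𝟙ᵀg=5.582942  c=𝟙ᵀh=51.294002  D=ac−b²=10.736168
λ₁=(c·0.181−b)/D = (51.294002·0.181−5.582942)/10.736168 = 0.344748
λ₂=(a−b·0.181)/D = (0.816965−5.582942·0.181)/10.736168 = -0.018028
w* = 0.344748·g + -0.018028·h:
  w_0 = 0.344748·1.6026 + -0.018028·19.2347 = 0.2058  (Qualcomm)
  w_1 = 0.344748·0.9971 + -0.018028·7.1377 = 0.2151  (Starbucks)
  w_2 = 0.344748·2.0492 + -0.018028·11.4173 = 0.5006  (Merck)
  w_3 = 0.344748·-0.1544 + -0.018028·8.8150 = -0.2122  (Intel)
  w_4 = 0.344748·1.0885 + -0.018028·4.6894 = 0.2907  (JPMorgan)
Σw_i=1.0000  μᵀw=0.1810
σ²=wᵀΣw=λ₁·μ_p+λ₂ = 0.344748·0.181 + -0.018028 = 0.044372 ≈ 0.0444


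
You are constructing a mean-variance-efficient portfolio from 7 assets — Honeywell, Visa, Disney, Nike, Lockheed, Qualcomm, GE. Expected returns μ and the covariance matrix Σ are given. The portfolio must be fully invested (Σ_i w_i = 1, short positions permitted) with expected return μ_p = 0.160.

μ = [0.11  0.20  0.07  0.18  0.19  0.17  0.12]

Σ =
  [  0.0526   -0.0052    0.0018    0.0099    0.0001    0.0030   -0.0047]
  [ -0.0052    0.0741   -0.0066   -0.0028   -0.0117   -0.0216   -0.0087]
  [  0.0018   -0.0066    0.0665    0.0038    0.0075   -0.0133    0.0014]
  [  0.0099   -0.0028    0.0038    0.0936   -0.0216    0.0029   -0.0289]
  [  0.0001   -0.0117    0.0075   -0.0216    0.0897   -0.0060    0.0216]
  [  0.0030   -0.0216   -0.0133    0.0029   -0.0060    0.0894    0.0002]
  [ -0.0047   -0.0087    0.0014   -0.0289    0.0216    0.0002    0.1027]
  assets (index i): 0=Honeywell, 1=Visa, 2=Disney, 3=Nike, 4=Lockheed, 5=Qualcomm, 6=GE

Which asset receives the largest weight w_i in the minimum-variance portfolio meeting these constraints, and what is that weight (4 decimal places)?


Visa (0.2343)

g=Σ⁻¹μ = [1.9146  4.7611  1.5811  2.9728  3.1066  3.3309  1.8145]
h=Σ⁻¹𝟙 = [18.0993  26.9051  18.3824  15.9402  14.9485  20.2687  13.8962]
a=μᵀg=3.182819  b=𝟙ᵀg=19.481385  c=𝟙ᵀh=128.440367  D=ac−b²=29.278051
λ₁=(c·0.160−b)/D = (128.440367·0.160−19.481385)/29.278051 = 0.036515
λ₂=(a−b·0.160)/D = (3.182819−19.481385·0.160)/29.278051 = 0.002247
w* = 0.036515·g + 0.002247·h:
  w_0 = 0.036515·1.9146 + 0.002247·18.0993 = 0.1106  (Honeywell)
  w_1 = 0.036515·4.7611 + 0.002247·26.9051 = 0.2343  (Visa)
  w_2 = 0.036515·1.5811 + 0.002247·18.3824 = 0.0990  (Disney)
  w_3 = 0.036515·2.9728 + 0.002247·15.9402 = 0.1444  (Nike)
  w_4 = 0.036515·3.1066 + 0.002247·14.9485 = 0.1470  (Lockheed)
  w_5 = 0.036515·3.3309 + 0.002247·20.2687 = 0.1672  (Qualcomm)
  w_6 = 0.036515·1.8145 + 0.002247·13.8962 = 0.0975  (GE)
Σw_i=1.0000  μᵀw=0.1600
σ²=wᵀΣw=λ₁·μ_p+λ₂ = 0.036515·0.160 + 0.002247 = 0.008090 ≈ 0.0081


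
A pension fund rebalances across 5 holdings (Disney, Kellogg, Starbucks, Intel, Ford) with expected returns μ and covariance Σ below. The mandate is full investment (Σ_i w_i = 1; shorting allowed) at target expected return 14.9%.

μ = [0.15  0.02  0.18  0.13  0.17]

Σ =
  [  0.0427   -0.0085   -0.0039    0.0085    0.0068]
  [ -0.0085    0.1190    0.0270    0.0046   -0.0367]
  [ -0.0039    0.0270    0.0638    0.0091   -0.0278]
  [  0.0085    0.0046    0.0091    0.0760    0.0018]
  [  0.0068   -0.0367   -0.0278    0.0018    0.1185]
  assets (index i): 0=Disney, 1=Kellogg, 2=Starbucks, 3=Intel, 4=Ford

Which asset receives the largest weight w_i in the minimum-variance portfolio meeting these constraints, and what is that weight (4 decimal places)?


Disney (0.3219)

g=Σ⁻¹μ = [3.3875  0.1916  3.7779  0.8162  2.1735]
h=Σ⁻¹𝟙 = [23.3121  10.1199  18.0060  7.4423  14.3464]
a=μᵀg=1.667579  b=𝟙ᵀg=10.346694  c=𝟙ᵀh=73.226791  D=ac−b²=15.057358
λ₁=(c·0.149−b)/D = (73.226791·0.149−10.346694)/15.057358 = 0.037463
λ₂=(a−b·0.149)/D = (1.667579−10.346694·0.149)/15.057358 = 0.008363
w* = 0.037463·g + 0.008363·h:
  w_0 = 0.037463·3.3875 + 0.008363·23.3121 = 0.3219  (Disney)
  w_1 = 0.037463·0.1916 + 0.008363·10.1199 = 0.0918  (Kellogg)
  w_2 = 0.037463·3.7779 + 0.008363·18.0060 = 0.2921  (Starbucks)
  w_3 = 0.037463·0.8162 + 0.008363·7.4423 = 0.0928  (Intel)
  w_4 = 0.037463·2.1735 + 0.008363·14.3464 = 0.2014  (Ford)
Σw_i=1.0000  μᵀw=0.1490
σ²=wᵀΣw=λ₁·μ_p+λ₂ = 0.037463·0.149 + 0.008363 = 0.013945 ≈ 0.0139


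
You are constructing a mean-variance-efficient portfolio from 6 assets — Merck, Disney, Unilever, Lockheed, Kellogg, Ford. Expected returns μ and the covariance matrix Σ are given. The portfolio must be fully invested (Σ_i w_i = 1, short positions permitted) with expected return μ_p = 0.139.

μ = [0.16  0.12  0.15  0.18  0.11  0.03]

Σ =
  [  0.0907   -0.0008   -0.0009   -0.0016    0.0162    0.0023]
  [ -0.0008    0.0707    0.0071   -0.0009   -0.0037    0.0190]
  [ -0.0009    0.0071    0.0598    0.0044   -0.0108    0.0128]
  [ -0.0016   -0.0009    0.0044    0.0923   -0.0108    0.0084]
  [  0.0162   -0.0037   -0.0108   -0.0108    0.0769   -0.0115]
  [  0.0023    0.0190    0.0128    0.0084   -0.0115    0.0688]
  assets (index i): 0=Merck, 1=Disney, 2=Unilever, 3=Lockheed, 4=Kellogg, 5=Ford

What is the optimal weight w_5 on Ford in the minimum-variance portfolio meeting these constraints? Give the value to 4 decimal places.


0.0384

u=Σ⁻¹μ = [1.5395  1.7174  2.6065  2.1257  1.7729  -0.5378]
v=Σ⁻¹𝟙 = [8.1830  11.0838  15.6874  11.4486  17.0808  9.7391]
a=μᵀu=1.404908  b=𝟙ᵀu=9.224261  c=𝟙ᵀv=73.222727  D=ac−b²=17.784184
λ₁=(c·0.139−b)/D = (73.222727·0.139−9.224261)/17.784184 = 0.053626
λ₂=(a−b·0.139)/D = (1.404908−9.224261·0.139)/17.784184 = 0.006901
w* = 0.053626·u + 0.006901·v:
  w_0 = 0.053626·1.5395 + 0.006901·8.1830 = 0.1390  (Merck)
  w_1 = 0.053626·1.7174 + 0.006901·11.0838 = 0.1686  (Disney)
  w_2 = 0.053626·2.6065 + 0.006901·15.6874 = 0.2480  (Unilever)
  w_3 = 0.053626·2.1257 + 0.006901·11.4486 = 0.1930  (Lockheed)
  w_4 = 0.053626·1.7729 + 0.006901·17.0808 = 0.2130  (Kellogg)
  w_5 = 0.053626·-0.5378 + 0.006901·9.7391 = 0.0384  (Ford)
Σw_i=1.0000  μᵀw=0.1390
σ²=wᵀΣw=λ₁·μ_p+λ₂ = 0.053626·0.139 + 0.006901 = 0.014355 ≈ 0.0144


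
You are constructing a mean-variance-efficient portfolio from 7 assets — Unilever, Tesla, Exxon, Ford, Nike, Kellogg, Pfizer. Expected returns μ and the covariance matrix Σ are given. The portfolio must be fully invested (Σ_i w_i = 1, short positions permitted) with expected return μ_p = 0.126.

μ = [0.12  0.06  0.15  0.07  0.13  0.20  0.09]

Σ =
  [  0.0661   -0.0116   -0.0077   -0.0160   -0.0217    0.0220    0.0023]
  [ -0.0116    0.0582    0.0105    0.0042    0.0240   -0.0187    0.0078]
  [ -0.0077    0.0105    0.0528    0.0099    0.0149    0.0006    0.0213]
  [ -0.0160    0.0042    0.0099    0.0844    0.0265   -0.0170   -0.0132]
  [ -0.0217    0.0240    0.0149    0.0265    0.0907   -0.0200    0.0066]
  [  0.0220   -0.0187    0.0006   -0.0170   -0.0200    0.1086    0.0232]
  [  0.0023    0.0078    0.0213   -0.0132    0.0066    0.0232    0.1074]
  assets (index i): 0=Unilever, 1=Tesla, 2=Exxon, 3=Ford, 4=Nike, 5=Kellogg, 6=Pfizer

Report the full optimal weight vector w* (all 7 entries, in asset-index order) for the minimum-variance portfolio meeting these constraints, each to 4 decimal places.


0.2399  0.1449  0.2012  0.1143  0.1252  0.1669  0.0076

u=Σ⁻¹μ = [2.3274  1.0278  2.4460  0.8225  1.5278  1.9850  -0.1932]
v=Σ⁻¹𝟙 = [21.9127  18.1414  11.9955  14.1431  7.3799  10.5111  4.1594]
a=μᵀu=1.343653  b=𝟙ᵀu=9.943296  c=𝟙ᵀv=88.243064  D=ac−b²=19.698943
λ₁=(c·0.126−b)/D = (88.243064·0.126−9.943296)/19.698943 = 0.059665
λ₂=(a−b·0.126)/D = (1.343653−9.943296·0.126)/19.698943 = 0.004609
w* = 0.059665·u + 0.004609·v:
  w_0 = 0.059665·2.3274 + 0.004609·21.9127 = 0.2399  (Unilever)
  w_1 = 0.059665·1.0278 + 0.004609·18.1414 = 0.1449  (Tesla)
  w_2 = 0.059665·2.4460 + 0.004609·11.9955 = 0.2012  (Exxon)
  w_3 = 0.059665·0.8225 + 0.004609·14.1431 = 0.1143  (Ford)
  w_4 = 0.059665·1.5278 + 0.004609·7.3799 = 0.1252  (Nike)
  w_5 = 0.059665·1.9850 + 0.004609·10.5111 = 0.1669  (Kellogg)
  w_6 = 0.059665·-0.1932 + 0.004609·4.1594 = 0.0076  (Pfizer)
Σw_i=1.0000  μᵀw=0.1260
σ²=wᵀΣw=λ₁·μ_p+λ₂ = 0.059665·0.126 + 0.004609 = 0.012127 ≈ 0.0121


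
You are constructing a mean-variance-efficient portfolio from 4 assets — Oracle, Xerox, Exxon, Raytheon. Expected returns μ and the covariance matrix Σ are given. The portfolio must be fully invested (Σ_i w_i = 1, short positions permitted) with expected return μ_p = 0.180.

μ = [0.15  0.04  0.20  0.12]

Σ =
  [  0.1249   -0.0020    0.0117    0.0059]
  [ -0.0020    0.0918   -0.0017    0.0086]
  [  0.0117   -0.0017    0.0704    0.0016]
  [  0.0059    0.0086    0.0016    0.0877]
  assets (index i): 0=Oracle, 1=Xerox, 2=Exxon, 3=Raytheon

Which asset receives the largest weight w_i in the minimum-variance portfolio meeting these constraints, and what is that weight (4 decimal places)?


Exxon (0.6363)

u=Σ⁻¹μ = [0.8991  0.3905  2.6732  1.2208]
v=Σ⁻¹𝟙 = [6.4813  10.3685  13.1571  9.7097]
a=μᵀu=0.831612  b=𝟙ᵀu=5.183514  c=𝟙ᵀv=39.716552  D=ac−b²=6.159945
λ₁=(c·0.180−b)/D = (39.716552·0.180−5.183514)/6.159945 = 0.319072
λ₂=(a−b·0.180)/D = (0.831612−5.183514·0.180)/6.159945 = -0.016465
w* = 0.319072·u + -0.016465·v:
  w_0 = 0.319072·0.8991 + -0.016465·6.4813 = 0.1802  (Oracle)
  w_1 = 0.319072·0.3905 + -0.016465·10.3685 = -0.0461  (Xerox)
  w_2 = 0.319072·2.6732 + -0.016465·13.1571 = 0.6363  (Exxon)
  w_3 = 0.319072·1.2208 + -0.016465·9.7097 = 0.2296  (Raytheon)
Σw_i=1.0000  μᵀw=0.1800
σ²=wᵀΣw=λ₁·μ_p+λ₂ = 0.319072·0.180 + -0.016465 = 0.040968 ≈ 0.0410


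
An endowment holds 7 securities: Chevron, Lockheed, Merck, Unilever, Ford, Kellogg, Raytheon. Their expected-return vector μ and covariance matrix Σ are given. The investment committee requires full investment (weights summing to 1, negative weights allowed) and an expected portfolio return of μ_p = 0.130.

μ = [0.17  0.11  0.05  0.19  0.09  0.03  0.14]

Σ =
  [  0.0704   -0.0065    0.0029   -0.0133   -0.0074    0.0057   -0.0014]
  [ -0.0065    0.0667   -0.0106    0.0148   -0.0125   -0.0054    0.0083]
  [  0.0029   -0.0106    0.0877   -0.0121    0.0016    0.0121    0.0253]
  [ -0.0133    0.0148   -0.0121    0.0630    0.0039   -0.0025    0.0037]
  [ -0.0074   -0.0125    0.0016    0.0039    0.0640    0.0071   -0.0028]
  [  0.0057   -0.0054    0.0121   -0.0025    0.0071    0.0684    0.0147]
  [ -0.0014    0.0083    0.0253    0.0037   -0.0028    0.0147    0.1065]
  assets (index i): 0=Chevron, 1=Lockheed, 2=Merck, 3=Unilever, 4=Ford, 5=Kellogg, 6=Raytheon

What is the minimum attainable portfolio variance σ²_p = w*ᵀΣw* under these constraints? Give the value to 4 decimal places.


0.0103

x=Σ⁻¹μ = [3.3950  1.5984  0.8076  3.3266  1.9492  -0.1567  1.0001]
y=Σ⁻¹𝟙 = [19.9590  19.1532  12.5936  16.9886  19.3697  10.0564  3.6986]
a=μᵀx=1.736144  b=𝟙ᵀx=11.920185  c=𝟙ᵀy=101.819208  D=ac−b²=34.682024
λ₁=(c·0.130−b)/D = (101.819208·0.130−11.920185)/34.682024 = 0.037954
λ₂=(a−b·0.130)/D = (1.736144−11.920185·0.130)/34.682024 = 0.005378
w* = 0.037954·x + 0.005378·y:
  w_0 = 0.037954·3.3950 + 0.005378·19.9590 = 0.2362  (Chevron)
  w_1 = 0.037954·1.5984 + 0.005378·19.1532 = 0.1637  (Lockheed)
  w_2 = 0.037954·0.8076 + 0.005378·12.5936 = 0.0984  (Merck)
  w_3 = 0.037954·3.3266 + 0.005378·16.9886 = 0.2176  (Unilever)
  w_4 = 0.037954·1.9492 + 0.005378·19.3697 = 0.1782  (Ford)
  w_5 = 0.037954·-0.1567 + 0.005378·10.0564 = 0.0481  (Kellogg)
  w_6 = 0.037954·1.0001 + 0.005378·3.6986 = 0.0578  (Raytheon)
Σw_i=1.0000  μᵀw=0.1300
σ²=wᵀΣw=λ₁·μ_p+λ₂ = 0.037954·0.130 + 0.005378 = 0.010312 ≈ 0.0103


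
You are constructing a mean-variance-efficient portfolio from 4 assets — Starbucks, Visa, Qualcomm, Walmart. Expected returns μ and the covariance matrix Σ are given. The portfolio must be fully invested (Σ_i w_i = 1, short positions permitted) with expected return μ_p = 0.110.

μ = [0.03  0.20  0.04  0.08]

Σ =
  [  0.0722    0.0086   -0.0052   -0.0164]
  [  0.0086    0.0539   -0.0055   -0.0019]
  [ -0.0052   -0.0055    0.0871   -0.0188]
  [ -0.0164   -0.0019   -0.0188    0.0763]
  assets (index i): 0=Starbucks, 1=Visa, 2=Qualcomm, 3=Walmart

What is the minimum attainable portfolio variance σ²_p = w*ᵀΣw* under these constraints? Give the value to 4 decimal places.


p=Σ⁻¹μ = [0.3730  3.8095  1.0415  1.4802]
q=Σ⁻¹𝟙 = [17.9870  18.3410  18.4566  21.9766]
a=μᵀp=0.933168  b=𝟙ᵀp=6.704200  c=𝟙ᵀq=76.761173  D=ac−b²=26.684773
λ₁=(c·0.110−b)/D = (76.761173·0.110−6.704200)/26.684773 = 0.065188
λ₂=(a−b·0.110)/D = (0.933168−6.704200·0.110)/26.684773 = 0.007334
w* = 0.065188·p + 0.007334·q:
  w_0 = 0.065188·0.3730 + 0.007334·17.9870 = 0.1562  (Starbucks)
  w_1 = 0.065188·3.8095 + 0.007334·18.3410 = 0.3828  (Visa)
  w_2 = 0.065188·1.0415 + 0.007334·18.4566 = 0.2033  (Qualcomm)
  w_3 = 0.065188·1.4802 + 0.007334·21.9766 = 0.2577  (Walmart)
Σw_i=1.0000  μᵀw=0.1100
σ²=wᵀΣw=λ₁·μ_p+λ₂ = 0.065188·0.110 + 0.007334 = 0.014505 ≈ 0.0145

0.0145


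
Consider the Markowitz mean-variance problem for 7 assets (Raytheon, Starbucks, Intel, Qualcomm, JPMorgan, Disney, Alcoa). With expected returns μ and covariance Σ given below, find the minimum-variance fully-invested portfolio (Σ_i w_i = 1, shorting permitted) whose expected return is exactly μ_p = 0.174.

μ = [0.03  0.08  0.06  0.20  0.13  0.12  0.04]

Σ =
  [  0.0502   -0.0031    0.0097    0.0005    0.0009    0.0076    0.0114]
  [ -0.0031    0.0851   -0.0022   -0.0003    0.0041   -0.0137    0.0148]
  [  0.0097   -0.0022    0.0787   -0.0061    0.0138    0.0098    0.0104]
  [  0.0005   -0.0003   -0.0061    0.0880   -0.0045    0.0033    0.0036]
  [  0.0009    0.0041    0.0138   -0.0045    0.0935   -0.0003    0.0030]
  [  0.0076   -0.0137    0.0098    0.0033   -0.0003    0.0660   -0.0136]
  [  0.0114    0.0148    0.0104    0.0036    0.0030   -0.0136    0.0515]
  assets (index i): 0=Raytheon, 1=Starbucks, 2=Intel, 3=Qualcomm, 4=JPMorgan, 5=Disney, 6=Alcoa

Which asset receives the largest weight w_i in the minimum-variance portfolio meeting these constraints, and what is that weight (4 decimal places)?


Qualcomm (0.4901)

g=Σ⁻¹μ = [0.0928  1.1044  0.3796  2.2708  1.3798  2.0077  0.6532]
h=Σ⁻¹𝟙 = [13.0165  12.2301  6.4633  10.9608  9.1791  17.8424  15.1272]
a=μᵀg=1.014503  b=𝟙ᵀg=7.888327  c=𝟙ᵀh=84.819358  D=ac−b²=23.823837
λ₁=(c·0.174−b)/D = (84.819358·0.174−7.888327)/23.823837 = 0.288377
λ₂=(a−b·0.174)/D = (1.014503−7.888327·0.174)/23.823837 = -0.015030
w* = 0.288377·g + -0.015030·h:
  w_0 = 0.288377·0.0928 + -0.015030·13.0165 = -0.1689  (Raytheon)
  w_1 = 0.288377·1.1044 + -0.015030·12.2301 = 0.1347  (Starbucks)
  w_2 = 0.288377·0.3796 + -0.015030·6.4633 = 0.0123  (Intel)
  w_3 = 0.288377·2.2708 + -0.015030·10.9608 = 0.4901  (Qualcomm)
  w_4 = 0.288377·1.3798 + -0.015030·9.1791 = 0.2599  (JPMorgan)
  w_5 = 0.288377·2.0077 + -0.015030·17.8424 = 0.3108  (Disney)
  w_6 = 0.288377·0.6532 + -0.015030·15.1272 = -0.0390  (Alcoa)
Σw_i=1.0000  μᵀw=0.1740
σ²=wᵀΣw=λ₁·μ_p+λ₂ = 0.288377·0.174 + -0.015030 = 0.035148 ≈ 0.0351


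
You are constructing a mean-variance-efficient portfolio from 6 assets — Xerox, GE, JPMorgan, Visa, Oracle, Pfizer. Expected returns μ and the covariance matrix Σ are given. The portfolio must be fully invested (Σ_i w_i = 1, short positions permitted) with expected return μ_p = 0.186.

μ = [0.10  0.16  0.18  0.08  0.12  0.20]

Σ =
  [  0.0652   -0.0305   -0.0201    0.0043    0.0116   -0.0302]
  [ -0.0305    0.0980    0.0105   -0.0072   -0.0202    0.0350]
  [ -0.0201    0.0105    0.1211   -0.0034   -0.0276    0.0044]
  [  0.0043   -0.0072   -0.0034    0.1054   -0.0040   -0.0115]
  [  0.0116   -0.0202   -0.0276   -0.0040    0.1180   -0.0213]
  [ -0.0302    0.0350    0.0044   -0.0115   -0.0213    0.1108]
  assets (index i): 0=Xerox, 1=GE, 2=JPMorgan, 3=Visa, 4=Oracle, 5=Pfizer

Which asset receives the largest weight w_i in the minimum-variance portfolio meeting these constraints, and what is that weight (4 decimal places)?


u=Σ⁻¹μ = [4.0834  2.2180  2.3808  1.1878  2.0696  2.6440]
v=Σ⁻¹𝟙 = [31.7942  16.7676  15.2801  12.1413  15.0837  15.9476]
a=μᵀu=2.063931  b=𝟙ᵀu=14.583523  c=𝟙ᵀv=107.014507  D=ac−b²=8.191435
λ₁=(c·0.186−b)/D = (107.014507·0.186−14.583523)/8.191435 = 0.649602
λ₂=(a−b·0.186)/D = (2.063931−14.583523·0.186)/8.191435 = -0.079181
w* = 0.649602·u + -0.079181·v:
  w_0 = 0.649602·4.0834 + -0.079181·31.7942 = 0.1351  (Xerox)
  w_1 = 0.649602·2.2180 + -0.079181·16.7676 = 0.1131  (GE)
  w_2 = 0.649602·2.3808 + -0.079181·15.2801 = 0.3367  (JPMorgan)
  w_3 = 0.649602·1.1878 + -0.079181·12.1413 = -0.1898  (Visa)
  w_4 = 0.649602·2.0696 + -0.079181·15.0837 = 0.1501  (Oracle)
  w_5 = 0.649602·2.6440 + -0.079181·15.9476 = 0.4548  (Pfizer)
Σw_i=1.0000  μᵀw=0.1860
σ²=wᵀΣw=λ₁·μ_p+λ₂ = 0.649602·0.186 + -0.079181 = 0.041645 ≈ 0.0416

Pfizer (0.4548)


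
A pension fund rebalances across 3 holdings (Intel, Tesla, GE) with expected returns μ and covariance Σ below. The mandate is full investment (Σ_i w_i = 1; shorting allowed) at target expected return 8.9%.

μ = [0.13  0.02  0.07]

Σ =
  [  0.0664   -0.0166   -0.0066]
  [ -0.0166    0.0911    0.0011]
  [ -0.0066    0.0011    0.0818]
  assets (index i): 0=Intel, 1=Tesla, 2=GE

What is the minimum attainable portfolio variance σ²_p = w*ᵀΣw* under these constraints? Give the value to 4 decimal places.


g=Σ⁻¹μ = [2.2124  0.6103  1.0260]
h=Σ⁻¹𝟙 = [20.0323  14.4624  13.6468]
a=μᵀg=0.371639  b=𝟙ᵀg=3.848719  c=𝟙ᵀh=48.141450  D=ac−b²=3.078621
λ₁=(c·0.089−b)/D = (48.141450·0.089−3.848719)/3.078621 = 0.141580
λ₂=(a−b·0.089)/D = (0.371639−3.848719·0.089)/3.078621 = 0.009453
w* = 0.141580·g + 0.009453·h:
  w_0 = 0.141580·2.2124 + 0.009453·20.0323 = 0.5026  (Intel)
  w_1 = 0.141580·0.6103 + 0.009453·14.4624 = 0.2231  (Tesla)
  w_2 = 0.141580·1.0260 + 0.009453·13.6468 = 0.2743  (GE)
Σw_i=1.0000  μᵀw=0.0890
σ²=wᵀΣw=λ₁·μ_p+λ₂ = 0.141580·0.089 + 0.009453 = 0.022054 ≈ 0.0221

0.0221


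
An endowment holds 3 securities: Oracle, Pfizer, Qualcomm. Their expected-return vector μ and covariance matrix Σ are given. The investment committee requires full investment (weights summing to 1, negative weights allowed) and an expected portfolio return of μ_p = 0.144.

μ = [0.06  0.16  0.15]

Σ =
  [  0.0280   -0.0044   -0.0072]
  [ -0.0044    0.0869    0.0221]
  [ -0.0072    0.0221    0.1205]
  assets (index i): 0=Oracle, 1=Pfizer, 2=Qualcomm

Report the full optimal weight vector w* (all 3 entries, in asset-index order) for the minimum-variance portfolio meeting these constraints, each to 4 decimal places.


g=Σ⁻¹μ = [2.6912  1.6992  1.0940]
h=Σ⁻¹𝟙 = [39.7047  11.3326  8.5927]
a=μᵀg=0.597446  b=𝟙ᵀg=5.484403  c=𝟙ᵀh=59.629987  D=ac−b²=5.547022
λ₁=(c·0.144−b)/D = (59.629987·0.144−5.484403)/5.547022 = 0.559276
λ₂=(a−b·0.144)/D = (0.597446−5.484403·0.144)/5.547022 = -0.034669
w* = 0.559276·g + -0.034669·h:
  w_0 = 0.559276·2.6912 + -0.034669·39.7047 = 0.1286  (Oracle)
  w_1 = 0.559276·1.6992 + -0.034669·11.3326 = 0.5575  (Pfizer)
  w_2 = 0.559276·1.0940 + -0.034669·8.5927 = 0.3139  (Qualcomm)
Σw_i=1.0000  μᵀw=0.1440
σ²=wᵀΣw=λ₁·μ_p+λ₂ = 0.559276·0.144 + -0.034669 = 0.045867 ≈ 0.0459

0.1286  0.5575  0.3139


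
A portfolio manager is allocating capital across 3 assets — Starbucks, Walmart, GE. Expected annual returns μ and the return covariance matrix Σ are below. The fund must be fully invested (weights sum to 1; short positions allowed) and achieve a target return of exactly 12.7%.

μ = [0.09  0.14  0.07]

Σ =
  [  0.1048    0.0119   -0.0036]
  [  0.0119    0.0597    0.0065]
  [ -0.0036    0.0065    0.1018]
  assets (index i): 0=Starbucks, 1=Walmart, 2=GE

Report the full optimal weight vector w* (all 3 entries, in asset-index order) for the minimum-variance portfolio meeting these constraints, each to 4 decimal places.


0.1384  0.7748  0.0869

u=Σ⁻¹μ = [0.6336  2.1565  0.5723]
v=Σ⁻¹𝟙 = [8.2573  14.1012  9.2148]
a=μᵀu=0.398989  b=𝟙ᵀu=3.362365  c=𝟙ᵀv=31.573354  D=ac−b²=1.291915
λ₁=(c·0.127−b)/D = (31.573354·0.127−3.362365)/1.291915 = 0.501156
λ₂=(a−b·0.127)/D = (0.398989−3.362365·0.127)/1.291915 = -0.021698
w* = 0.501156·u + -0.021698·v:
  w_0 = 0.501156·0.6336 + -0.021698·8.2573 = 0.1384  (Starbucks)
  w_1 = 0.501156·2.1565 + -0.021698·14.1012 = 0.7748  (Walmart)
  w_2 = 0.501156·0.5723 + -0.021698·9.2148 = 0.0869  (GE)
Σw_i=1.0000  μᵀw=0.1270
σ²=wᵀΣw=λ₁·μ_p+λ₂ = 0.501156·0.127 + -0.021698 = 0.041949 ≈ 0.0419


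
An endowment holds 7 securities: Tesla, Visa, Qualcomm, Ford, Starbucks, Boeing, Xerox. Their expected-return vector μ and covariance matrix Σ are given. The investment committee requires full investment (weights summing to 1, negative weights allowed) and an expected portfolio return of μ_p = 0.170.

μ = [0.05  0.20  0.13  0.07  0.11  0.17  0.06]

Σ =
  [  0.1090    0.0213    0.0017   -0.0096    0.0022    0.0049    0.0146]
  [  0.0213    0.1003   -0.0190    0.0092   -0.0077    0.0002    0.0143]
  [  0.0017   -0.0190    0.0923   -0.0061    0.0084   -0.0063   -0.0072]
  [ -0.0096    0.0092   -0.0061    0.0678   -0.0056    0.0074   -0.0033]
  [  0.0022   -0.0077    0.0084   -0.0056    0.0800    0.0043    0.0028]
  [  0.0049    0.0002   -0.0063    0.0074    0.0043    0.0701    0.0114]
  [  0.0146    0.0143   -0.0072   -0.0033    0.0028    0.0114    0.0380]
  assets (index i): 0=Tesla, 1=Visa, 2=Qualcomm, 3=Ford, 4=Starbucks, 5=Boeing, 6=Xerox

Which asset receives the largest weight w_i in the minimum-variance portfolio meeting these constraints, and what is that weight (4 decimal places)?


Visa (0.3399)

p=Σ⁻¹μ = [-0.1587  2.3860  2.0247  0.7334  1.3060  2.3928  0.3753]
q=Σ⁻¹𝟙 = [5.3045  7.8248  14.7528  16.7859  11.4718  9.1451  21.9973]
a=μᵀp=1.356768  b=𝟙ᵀp=9.059463  c=𝟙ᵀq=87.282177  D=ac−b²=36.347766
λ₁=(c·0.170−b)/D = (87.282177·0.170−9.059463)/36.347766 = 0.158978
λ₂=(a−b·0.170)/D = (1.356768−9.059463·0.170)/36.347766 = -0.005044
w* = 0.158978·p + -0.005044·q:
  w_0 = 0.158978·-0.1587 + -0.005044·5.3045 = -0.0520  (Tesla)
  w_1 = 0.158978·2.3860 + -0.005044·7.8248 = 0.3399  (Visa)
  w_2 = 0.158978·2.0247 + -0.005044·14.7528 = 0.2475  (Qualcomm)
  w_3 = 0.158978·0.7334 + -0.005044·16.7859 = 0.0319  (Ford)
  w_4 = 0.158978·1.3060 + -0.005044·11.4718 = 0.1498  (Starbucks)
  w_5 = 0.158978·2.3928 + -0.005044·9.1451 = 0.3343  (Boeing)
  w_6 = 0.158978·0.3753 + -0.005044·21.9973 = -0.0513  (Xerox)
Σw_i=1.0000  μᵀw=0.1700
σ²=wᵀΣw=λ₁·μ_p+λ₂ = 0.158978·0.170 + -0.005044 = 0.021982 ≈ 0.0220


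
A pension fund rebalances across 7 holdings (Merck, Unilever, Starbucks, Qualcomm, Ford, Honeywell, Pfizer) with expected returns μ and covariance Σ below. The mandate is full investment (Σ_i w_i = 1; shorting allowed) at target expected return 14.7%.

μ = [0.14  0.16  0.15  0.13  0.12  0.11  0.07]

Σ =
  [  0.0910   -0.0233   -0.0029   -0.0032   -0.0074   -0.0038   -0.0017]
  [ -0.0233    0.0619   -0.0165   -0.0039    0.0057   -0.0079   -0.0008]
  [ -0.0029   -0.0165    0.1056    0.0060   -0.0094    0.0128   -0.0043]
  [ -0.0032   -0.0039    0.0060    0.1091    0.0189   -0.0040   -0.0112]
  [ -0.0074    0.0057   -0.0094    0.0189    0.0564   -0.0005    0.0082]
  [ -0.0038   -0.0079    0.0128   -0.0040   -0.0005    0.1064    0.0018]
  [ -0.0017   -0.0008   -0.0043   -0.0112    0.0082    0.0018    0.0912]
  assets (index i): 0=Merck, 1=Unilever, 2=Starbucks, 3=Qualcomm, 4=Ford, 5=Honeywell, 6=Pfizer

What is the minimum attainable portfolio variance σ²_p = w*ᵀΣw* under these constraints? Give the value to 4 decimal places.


x=Σ⁻¹μ = [2.9881  4.3508  2.1792  1.1151  1.9495  1.2373  0.9014]
y=Σ⁻¹𝟙 = [21.0150  28.6131  14.5608  8.9395  15.4074  10.7308  11.7949]
a=μᵀx=2.019443  b=𝟙ᵀx=14.721359  c=𝟙ᵀy=111.061407  D=ac−b²=7.563739
λ₁=(c·0.147−b)/D = (111.061407·0.147−14.721359)/7.563739 = 0.212153
λ₂=(a−b·0.147)/D = (2.019443−14.721359·0.147)/7.563739 = -0.019117
w* = 0.212153·x + -0.019117·y:
  w_0 = 0.212153·2.9881 + -0.019117·21.0150 = 0.2322  (Merck)
  w_1 = 0.212153·4.3508 + -0.019117·28.6131 = 0.3760  (Unilever)
  w_2 = 0.212153·2.1792 + -0.019117·14.5608 = 0.1840  (Starbucks)
  w_3 = 0.212153·1.1151 + -0.019117·8.9395 = 0.0657  (Qualcomm)
  w_4 = 0.212153·1.9495 + -0.019117·15.4074 = 0.1190  (Ford)
  w_5 = 0.212153·1.2373 + -0.019117·10.7308 = 0.0573  (Honeywell)
  w_6 = 0.212153·0.9014 + -0.019117·11.7949 = -0.0343  (Pfizer)
Σw_i=1.0000  μᵀw=0.1470
σ²=wᵀΣw=λ₁·μ_p+λ₂ = 0.212153·0.147 + -0.019117 = 0.012069 ≈ 0.0121

0.0121


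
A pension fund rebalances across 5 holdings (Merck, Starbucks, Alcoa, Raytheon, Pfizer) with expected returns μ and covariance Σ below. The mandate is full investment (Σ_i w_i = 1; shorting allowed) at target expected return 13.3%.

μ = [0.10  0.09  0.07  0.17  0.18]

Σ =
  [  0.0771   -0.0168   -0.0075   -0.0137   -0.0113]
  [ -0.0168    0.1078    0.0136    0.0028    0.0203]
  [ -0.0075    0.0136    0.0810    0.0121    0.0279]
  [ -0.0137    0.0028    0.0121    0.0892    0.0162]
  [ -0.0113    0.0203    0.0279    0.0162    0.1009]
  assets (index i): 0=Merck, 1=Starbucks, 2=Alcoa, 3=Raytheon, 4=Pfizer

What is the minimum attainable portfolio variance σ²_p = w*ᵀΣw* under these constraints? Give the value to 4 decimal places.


0.0202

p=Σ⁻¹μ = [2.0435  0.8046  0.1123  1.9042  1.5141]
q=Σ⁻¹𝟙 = [18.8414  9.7194  8.7356  11.5623  5.7936]
a=μᵀp=0.880891  b=𝟙ᵀp=6.378811  c=𝟙ᵀq=54.652246  D=ac−b²=7.453444
λ₁=(c·0.133−b)/D = (54.652246·0.133−6.378811)/7.453444 = 0.119400
λ₂=(a−b·0.133)/D = (0.880891−6.378811·0.133)/7.453444 = 0.004362
w* = 0.119400·p + 0.004362·q:
  w_0 = 0.119400·2.0435 + 0.004362·18.8414 = 0.3262  (Merck)
  w_1 = 0.119400·0.8046 + 0.004362·9.7194 = 0.1385  (Starbucks)
  w_2 = 0.119400·0.1123 + 0.004362·8.7356 = 0.0515  (Alcoa)
  w_3 = 0.119400·1.9042 + 0.004362·11.5623 = 0.2778  (Raytheon)
  w_4 = 0.119400·1.5141 + 0.004362·5.7936 = 0.2061  (Pfizer)
Σw_i=1.0000  μᵀw=0.1330
σ²=wᵀΣw=λ₁·μ_p+λ₂ = 0.119400·0.133 + 0.004362 = 0.020242 ≈ 0.0202


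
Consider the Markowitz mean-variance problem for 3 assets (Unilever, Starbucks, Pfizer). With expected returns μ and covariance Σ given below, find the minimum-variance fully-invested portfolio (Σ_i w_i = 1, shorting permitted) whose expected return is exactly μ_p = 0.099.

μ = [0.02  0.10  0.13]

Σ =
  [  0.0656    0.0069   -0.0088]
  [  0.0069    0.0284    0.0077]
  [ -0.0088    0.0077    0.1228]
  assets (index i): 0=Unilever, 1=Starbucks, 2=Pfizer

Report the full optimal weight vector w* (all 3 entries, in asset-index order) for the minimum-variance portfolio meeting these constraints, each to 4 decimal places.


g=Σ⁻¹μ = [0.0762  3.2697  0.8591]
h=Σ⁻¹𝟙 = [13.0433  30.0926  7.1911]
a=μᵀg=0.440173  b=𝟙ᵀg=4.204970  c=𝟙ᵀh=50.327034  D=ac−b²=4.470824
λ₁=(c·0.099−b)/D = (50.327034·0.099−4.204970)/4.470824 = 0.173884
λ₂=(a−b·0.099)/D = (0.440173−4.204970·0.099)/4.470824 = 0.005341
w* = 0.173884·g + 0.005341·h:
  w_0 = 0.173884·0.0762 + 0.005341·13.0433 = 0.0829  (Unilever)
  w_1 = 0.173884·3.2697 + 0.005341·30.0926 = 0.7293  (Starbucks)
  w_2 = 0.173884·0.8591 + 0.005341·7.1911 = 0.1878  (Pfizer)
Σw_i=1.0000  μᵀw=0.0990
σ²=wᵀΣw=λ₁·μ_p+λ₂ = 0.173884·0.099 + 0.005341 = 0.022556 ≈ 0.0226

0.0829  0.7293  0.1878


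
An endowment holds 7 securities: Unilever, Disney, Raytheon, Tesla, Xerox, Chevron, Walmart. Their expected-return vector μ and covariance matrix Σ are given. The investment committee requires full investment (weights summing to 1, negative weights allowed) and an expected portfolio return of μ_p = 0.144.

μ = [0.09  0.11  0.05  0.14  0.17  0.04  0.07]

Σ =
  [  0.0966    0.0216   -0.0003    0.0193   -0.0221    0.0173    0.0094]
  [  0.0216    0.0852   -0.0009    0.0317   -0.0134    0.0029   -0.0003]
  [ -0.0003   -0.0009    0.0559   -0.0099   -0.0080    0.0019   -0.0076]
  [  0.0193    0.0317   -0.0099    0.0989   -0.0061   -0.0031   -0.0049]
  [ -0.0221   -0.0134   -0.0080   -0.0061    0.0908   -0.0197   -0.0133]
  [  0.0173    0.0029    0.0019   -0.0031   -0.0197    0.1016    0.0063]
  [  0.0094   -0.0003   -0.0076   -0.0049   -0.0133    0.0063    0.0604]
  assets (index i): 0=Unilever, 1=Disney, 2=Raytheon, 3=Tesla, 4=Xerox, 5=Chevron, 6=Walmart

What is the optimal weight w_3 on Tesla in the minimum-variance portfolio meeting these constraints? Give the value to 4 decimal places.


0.2335

p=Σ⁻¹μ = [0.7766  1.0274  1.8238  1.4146  2.9032  0.6829  1.9555]
q=Σ⁻¹𝟙 = [7.0509  9.3490  26.2139  11.3092  23.0782  11.2394  23.6308]
a=μᵀp=1.129888  b=𝟙ᵀp=10.583989  c=𝟙ᵀq=111.871453  D=ac−b²=14.381349
λ₁=(c·0.144−b)/D = (111.871453·0.144−10.583989)/14.381349 = 0.384213
λ₂=(a−b·0.144)/D = (1.129888−10.583989·0.144)/14.381349 = -0.027411
w* = 0.384213·p + -0.027411·q:
  w_0 = 0.384213·0.7766 + -0.027411·7.0509 = 0.1051  (Unilever)
  w_1 = 0.384213·1.0274 + -0.027411·9.3490 = 0.1385  (Disney)
  w_2 = 0.384213·1.8238 + -0.027411·26.2139 = -0.0178  (Raytheon)
  w_3 = 0.384213·1.4146 + -0.027411·11.3092 = 0.2335  (Tesla)
  w_4 = 0.384213·2.9032 + -0.027411·23.0782 = 0.4828  (Xerox)
  w_5 = 0.384213·0.6829 + -0.027411·11.2394 = -0.0457  (Chevron)
  w_6 = 0.384213·1.9555 + -0.027411·23.6308 = 0.1036  (Walmart)
Σw_i=1.0000  μᵀw=0.1440
σ²=wᵀΣw=λ₁·μ_p+λ₂ = 0.384213·0.144 + -0.027411 = 0.027916 ≈ 0.0279
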